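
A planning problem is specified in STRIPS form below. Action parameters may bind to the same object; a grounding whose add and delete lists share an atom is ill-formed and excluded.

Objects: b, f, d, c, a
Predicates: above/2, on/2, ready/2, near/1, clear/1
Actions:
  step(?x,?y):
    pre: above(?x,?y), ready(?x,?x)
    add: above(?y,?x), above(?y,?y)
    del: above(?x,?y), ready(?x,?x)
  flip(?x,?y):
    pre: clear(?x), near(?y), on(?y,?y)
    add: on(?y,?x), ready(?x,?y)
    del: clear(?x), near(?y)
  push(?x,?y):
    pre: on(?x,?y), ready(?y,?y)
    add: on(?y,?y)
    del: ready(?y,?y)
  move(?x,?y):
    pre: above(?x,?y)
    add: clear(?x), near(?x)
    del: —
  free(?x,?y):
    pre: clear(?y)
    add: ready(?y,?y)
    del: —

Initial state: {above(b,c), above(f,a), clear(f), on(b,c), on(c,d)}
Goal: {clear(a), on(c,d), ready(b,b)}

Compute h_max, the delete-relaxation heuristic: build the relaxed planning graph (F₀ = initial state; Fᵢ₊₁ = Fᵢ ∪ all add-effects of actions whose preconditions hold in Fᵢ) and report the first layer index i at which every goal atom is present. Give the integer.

3

F0 = init (5 atoms)
F1 = F0 ∪ {clear(b), near(b), near(f), ready(f,f)}  (9 atoms)
F2 = F1 ∪ {above(a,a), above(a,f), ready(b,b)}  (12 atoms)
F3 = F2 ∪ {above(c,b), above(c,c), clear(a), near(a)}  (16 atoms)
goal ⊆ F3  ⇒  h_max = 3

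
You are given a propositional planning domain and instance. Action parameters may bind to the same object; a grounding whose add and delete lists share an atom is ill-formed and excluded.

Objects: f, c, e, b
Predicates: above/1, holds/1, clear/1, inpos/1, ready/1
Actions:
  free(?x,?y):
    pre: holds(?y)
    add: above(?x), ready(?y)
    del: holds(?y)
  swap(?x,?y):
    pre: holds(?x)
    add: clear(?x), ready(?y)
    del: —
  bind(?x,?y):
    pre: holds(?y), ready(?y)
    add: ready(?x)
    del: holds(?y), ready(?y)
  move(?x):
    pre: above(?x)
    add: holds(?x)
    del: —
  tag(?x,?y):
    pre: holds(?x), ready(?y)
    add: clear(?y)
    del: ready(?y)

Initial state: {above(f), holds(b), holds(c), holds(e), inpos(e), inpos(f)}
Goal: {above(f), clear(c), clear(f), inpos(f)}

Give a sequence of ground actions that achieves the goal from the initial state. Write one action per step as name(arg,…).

1. swap(c,f)  →  {above(f), clear(c), holds(b), holds(c), holds(e), inpos(e), inpos(f), ready(f)}
2. tag(c,f)  →  {above(f), clear(c), clear(f), holds(b), holds(c), holds(e), inpos(e), inpos(f)}

swap(c,f); tag(c,f)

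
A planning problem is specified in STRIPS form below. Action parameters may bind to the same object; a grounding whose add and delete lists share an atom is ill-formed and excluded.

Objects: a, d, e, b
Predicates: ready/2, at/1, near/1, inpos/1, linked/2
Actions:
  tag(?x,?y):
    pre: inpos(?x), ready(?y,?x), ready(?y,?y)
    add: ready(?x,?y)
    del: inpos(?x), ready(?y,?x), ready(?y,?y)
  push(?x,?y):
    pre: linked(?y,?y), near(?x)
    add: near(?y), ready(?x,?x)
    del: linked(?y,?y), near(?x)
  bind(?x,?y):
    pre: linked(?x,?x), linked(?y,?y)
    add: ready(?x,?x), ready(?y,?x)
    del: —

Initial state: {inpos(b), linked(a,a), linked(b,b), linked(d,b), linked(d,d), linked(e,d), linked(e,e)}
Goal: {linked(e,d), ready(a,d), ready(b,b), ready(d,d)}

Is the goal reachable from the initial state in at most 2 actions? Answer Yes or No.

Yes

1. bind(d,a)  →  {inpos(b), linked(a,a), linked(b,b), linked(d,b), linked(d,d), linked(e,d), linked(e,e), ready(a,d), ready(d,d)}
2. bind(b,a)  →  {inpos(b), linked(a,a), linked(b,b), linked(d,b), linked(d,d), linked(e,d), linked(e,e), ready(a,b), ready(a,d), ready(b,b), ready(d,d)}
optimal plan length = 2; 2 ≤ 2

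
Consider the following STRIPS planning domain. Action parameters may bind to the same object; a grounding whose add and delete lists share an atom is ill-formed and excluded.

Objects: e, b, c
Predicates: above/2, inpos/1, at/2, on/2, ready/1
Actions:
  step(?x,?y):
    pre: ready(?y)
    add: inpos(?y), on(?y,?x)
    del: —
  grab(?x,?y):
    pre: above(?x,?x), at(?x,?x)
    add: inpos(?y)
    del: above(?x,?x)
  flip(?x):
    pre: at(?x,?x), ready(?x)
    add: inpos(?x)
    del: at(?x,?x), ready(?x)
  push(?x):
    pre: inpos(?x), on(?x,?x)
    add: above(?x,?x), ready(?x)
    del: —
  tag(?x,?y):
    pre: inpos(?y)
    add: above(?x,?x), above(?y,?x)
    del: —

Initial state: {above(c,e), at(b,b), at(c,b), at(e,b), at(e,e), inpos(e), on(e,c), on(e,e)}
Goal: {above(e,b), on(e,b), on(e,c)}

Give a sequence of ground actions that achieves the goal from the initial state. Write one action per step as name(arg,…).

push(e); step(b,e); tag(b,e)

1. push(e)  →  {above(c,e), above(e,e), at(b,b), at(c,b), at(e,b), at(e,e), inpos(e), on(e,c), on(e,e), ready(e)}
2. step(b,e)  →  {above(c,e), above(e,e), at(b,b), at(c,b), at(e,b), at(e,e), inpos(e), on(e,b), on(e,c), on(e,e), ready(e)}
3. tag(b,e)  →  {above(b,b), above(c,e), above(e,b), above(e,e), at(b,b), at(c,b), at(e,b), at(e,e), inpos(e), on(e,b), on(e,c), on(e,e), ready(e)}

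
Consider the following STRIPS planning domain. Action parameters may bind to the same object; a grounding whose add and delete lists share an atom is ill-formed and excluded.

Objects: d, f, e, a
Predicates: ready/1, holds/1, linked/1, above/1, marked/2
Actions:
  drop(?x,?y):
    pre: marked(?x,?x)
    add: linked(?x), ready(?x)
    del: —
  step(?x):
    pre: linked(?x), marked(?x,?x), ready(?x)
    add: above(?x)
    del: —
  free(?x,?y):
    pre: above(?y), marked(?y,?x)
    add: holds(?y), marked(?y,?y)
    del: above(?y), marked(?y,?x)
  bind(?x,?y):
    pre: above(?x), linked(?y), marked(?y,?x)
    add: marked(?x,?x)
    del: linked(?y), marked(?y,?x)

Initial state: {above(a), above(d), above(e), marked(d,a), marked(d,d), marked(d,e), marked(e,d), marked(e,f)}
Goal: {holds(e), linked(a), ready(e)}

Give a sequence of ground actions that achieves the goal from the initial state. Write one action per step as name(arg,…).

1. drop(d,d)  →  {above(a), above(d), above(e), linked(d), marked(d,a), marked(d,d), marked(d,e), marked(e,d), marked(e,f), ready(d)}
2. free(d,e)  →  {above(a), above(d), holds(e), linked(d), marked(d,a), marked(d,d), marked(d,e), marked(e,e), marked(e,f), ready(d)}
3. drop(e,d)  →  {above(a), above(d), holds(e), linked(d), linked(e), marked(d,a), marked(d,d), marked(d,e), marked(e,e), marked(e,f), ready(d), ready(e)}
4. bind(a,d)  →  {above(a), above(d), holds(e), linked(e), marked(a,a), marked(d,d), marked(d,e), marked(e,e), marked(e,f), ready(d), ready(e)}
5. drop(a,d)  →  {above(a), above(d), holds(e), linked(a), linked(e), marked(a,a), marked(d,d), marked(d,e), marked(e,e), marked(e,f), ready(a), ready(d), ready(e)}

drop(d,d); free(d,e); drop(e,d); bind(a,d); drop(a,d)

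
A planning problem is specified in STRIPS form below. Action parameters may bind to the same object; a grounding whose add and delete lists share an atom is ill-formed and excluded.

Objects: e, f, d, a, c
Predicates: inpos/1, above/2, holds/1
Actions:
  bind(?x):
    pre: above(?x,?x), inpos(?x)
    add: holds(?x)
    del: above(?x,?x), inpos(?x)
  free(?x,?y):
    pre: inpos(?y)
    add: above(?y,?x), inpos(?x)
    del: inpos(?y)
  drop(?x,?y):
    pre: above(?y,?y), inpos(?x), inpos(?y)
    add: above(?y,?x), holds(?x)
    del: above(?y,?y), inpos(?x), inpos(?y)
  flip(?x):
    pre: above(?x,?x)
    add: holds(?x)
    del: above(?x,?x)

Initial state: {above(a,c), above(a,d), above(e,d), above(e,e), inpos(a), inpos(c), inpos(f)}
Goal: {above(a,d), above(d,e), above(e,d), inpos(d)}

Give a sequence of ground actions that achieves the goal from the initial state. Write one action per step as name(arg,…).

free(d,f); free(e,d); free(d,e)

1. free(d,f)  →  {above(a,c), above(a,d), above(e,d), above(e,e), above(f,d), inpos(a), inpos(c), inpos(d)}
2. free(e,d)  →  {above(a,c), above(a,d), above(d,e), above(e,d), above(e,e), above(f,d), inpos(a), inpos(c), inpos(e)}
3. free(d,e)  →  {above(a,c), above(a,d), above(d,e), above(e,d), above(e,e), above(f,d), inpos(a), inpos(c), inpos(d)}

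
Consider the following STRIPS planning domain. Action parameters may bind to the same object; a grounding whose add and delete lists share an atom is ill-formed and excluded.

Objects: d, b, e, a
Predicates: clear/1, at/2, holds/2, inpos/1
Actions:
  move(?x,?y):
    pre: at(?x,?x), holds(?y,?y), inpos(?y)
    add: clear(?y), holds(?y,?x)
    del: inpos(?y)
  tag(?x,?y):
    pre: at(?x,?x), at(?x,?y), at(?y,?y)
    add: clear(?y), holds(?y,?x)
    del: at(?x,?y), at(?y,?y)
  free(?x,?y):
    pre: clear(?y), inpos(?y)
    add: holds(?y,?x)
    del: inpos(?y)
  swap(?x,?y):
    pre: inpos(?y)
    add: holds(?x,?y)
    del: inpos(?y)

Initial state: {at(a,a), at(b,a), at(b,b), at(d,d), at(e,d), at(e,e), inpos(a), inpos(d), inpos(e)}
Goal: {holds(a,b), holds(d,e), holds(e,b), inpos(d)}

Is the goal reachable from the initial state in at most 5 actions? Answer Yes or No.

Yes

1. tag(b,a)  →  {at(b,b), at(d,d), at(e,d), at(e,e), clear(a), holds(a,b), inpos(a), inpos(d), inpos(e)}
2. tag(e,d)  →  {at(b,b), at(e,e), clear(a), clear(d), holds(a,b), holds(d,e), inpos(a), inpos(d), inpos(e)}
3. tag(e,e)  →  {at(b,b), clear(a), clear(d), clear(e), holds(a,b), holds(d,e), holds(e,e), inpos(a), inpos(d), inpos(e)}
4. move(b,e)  →  {at(b,b), clear(a), clear(d), clear(e), holds(a,b), holds(d,e), holds(e,b), holds(e,e), inpos(a), inpos(d)}
optimal plan length = 4; 4 ≤ 5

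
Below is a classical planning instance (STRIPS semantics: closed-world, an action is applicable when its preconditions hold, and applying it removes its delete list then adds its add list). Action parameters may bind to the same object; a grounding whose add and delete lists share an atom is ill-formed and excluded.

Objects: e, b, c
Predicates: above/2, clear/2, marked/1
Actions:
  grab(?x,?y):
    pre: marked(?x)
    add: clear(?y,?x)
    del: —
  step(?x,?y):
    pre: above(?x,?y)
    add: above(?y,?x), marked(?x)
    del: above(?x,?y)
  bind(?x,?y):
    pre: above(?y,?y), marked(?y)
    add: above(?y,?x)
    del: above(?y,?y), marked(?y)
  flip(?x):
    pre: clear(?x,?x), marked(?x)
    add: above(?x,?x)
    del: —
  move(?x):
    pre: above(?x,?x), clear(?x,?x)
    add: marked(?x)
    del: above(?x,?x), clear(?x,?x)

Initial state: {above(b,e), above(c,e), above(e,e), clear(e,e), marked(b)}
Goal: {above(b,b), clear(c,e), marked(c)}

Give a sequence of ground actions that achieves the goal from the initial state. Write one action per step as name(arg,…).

grab(b,b); step(c,e); step(e,c); grab(e,c); flip(b)

1. grab(b,b)  →  {above(b,e), above(c,e), above(e,e), clear(b,b), clear(e,e), marked(b)}
2. step(c,e)  →  {above(b,e), above(e,c), above(e,e), clear(b,b), clear(e,e), marked(b), marked(c)}
3. step(e,c)  →  {above(b,e), above(c,e), above(e,e), clear(b,b), clear(e,e), marked(b), marked(c), marked(e)}
4. grab(e,c)  →  {above(b,e), above(c,e), above(e,e), clear(b,b), clear(c,e), clear(e,e), marked(b), marked(c), marked(e)}
5. flip(b)  →  {above(b,b), above(b,e), above(c,e), above(e,e), clear(b,b), clear(c,e), clear(e,e), marked(b), marked(c), marked(e)}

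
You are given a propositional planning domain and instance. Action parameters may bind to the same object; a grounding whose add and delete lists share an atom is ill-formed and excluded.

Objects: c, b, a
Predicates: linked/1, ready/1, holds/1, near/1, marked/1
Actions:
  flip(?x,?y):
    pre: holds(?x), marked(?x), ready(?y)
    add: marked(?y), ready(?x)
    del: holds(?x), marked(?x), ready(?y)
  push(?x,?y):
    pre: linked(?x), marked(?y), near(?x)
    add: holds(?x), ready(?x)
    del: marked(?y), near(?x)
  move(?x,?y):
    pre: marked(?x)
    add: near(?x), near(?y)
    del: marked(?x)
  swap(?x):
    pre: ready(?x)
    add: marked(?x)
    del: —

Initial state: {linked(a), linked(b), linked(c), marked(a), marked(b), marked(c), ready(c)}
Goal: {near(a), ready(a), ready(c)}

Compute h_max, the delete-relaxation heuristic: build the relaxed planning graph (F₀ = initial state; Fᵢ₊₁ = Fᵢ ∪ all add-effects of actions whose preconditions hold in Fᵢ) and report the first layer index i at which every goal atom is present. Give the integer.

F0 = init (7 atoms)
F1 = F0 ∪ {near(a), near(b), near(c)}  (10 atoms)
F2 = F1 ∪ {holds(a), holds(b), holds(c), ready(a), ready(b)}  (15 atoms)
goal ⊆ F2  ⇒  h_max = 2

2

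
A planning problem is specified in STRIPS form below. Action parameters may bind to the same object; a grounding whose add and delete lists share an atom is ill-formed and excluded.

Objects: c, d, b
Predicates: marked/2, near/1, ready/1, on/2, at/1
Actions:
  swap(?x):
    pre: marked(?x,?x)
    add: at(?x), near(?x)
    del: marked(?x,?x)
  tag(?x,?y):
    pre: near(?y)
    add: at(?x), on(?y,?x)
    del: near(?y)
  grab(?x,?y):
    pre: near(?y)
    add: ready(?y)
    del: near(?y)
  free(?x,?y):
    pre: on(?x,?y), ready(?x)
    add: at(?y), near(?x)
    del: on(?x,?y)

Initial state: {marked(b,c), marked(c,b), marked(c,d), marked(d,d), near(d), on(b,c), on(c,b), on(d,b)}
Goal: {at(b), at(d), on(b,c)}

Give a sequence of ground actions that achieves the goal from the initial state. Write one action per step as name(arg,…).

swap(d); tag(b,d)

1. swap(d)  →  {at(d), marked(b,c), marked(c,b), marked(c,d), near(d), on(b,c), on(c,b), on(d,b)}
2. tag(b,d)  →  {at(b), at(d), marked(b,c), marked(c,b), marked(c,d), on(b,c), on(c,b), on(d,b)}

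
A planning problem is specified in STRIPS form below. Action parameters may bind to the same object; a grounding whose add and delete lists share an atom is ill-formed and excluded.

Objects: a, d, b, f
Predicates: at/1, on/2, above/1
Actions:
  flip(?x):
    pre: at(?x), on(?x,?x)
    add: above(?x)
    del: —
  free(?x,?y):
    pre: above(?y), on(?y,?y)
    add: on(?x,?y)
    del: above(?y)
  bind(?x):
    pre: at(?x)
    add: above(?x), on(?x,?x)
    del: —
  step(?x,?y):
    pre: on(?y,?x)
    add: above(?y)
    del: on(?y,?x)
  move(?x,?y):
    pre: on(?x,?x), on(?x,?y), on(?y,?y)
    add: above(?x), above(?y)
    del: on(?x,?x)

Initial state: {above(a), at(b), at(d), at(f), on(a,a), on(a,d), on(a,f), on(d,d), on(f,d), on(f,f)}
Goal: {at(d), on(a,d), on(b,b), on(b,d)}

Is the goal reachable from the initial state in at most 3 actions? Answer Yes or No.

1. flip(d)  →  {above(a), above(d), at(b), at(d), at(f), on(a,a), on(a,d), on(a,f), on(d,d), on(f,d), on(f,f)}
2. free(b,d)  →  {above(a), at(b), at(d), at(f), on(a,a), on(a,d), on(a,f), on(b,d), on(d,d), on(f,d), on(f,f)}
3. bind(b)  →  {above(a), above(b), at(b), at(d), at(f), on(a,a), on(a,d), on(a,f), on(b,b), on(b,d), on(d,d), on(f,d), on(f,f)}
optimal plan length = 3; 3 ≤ 3

Yes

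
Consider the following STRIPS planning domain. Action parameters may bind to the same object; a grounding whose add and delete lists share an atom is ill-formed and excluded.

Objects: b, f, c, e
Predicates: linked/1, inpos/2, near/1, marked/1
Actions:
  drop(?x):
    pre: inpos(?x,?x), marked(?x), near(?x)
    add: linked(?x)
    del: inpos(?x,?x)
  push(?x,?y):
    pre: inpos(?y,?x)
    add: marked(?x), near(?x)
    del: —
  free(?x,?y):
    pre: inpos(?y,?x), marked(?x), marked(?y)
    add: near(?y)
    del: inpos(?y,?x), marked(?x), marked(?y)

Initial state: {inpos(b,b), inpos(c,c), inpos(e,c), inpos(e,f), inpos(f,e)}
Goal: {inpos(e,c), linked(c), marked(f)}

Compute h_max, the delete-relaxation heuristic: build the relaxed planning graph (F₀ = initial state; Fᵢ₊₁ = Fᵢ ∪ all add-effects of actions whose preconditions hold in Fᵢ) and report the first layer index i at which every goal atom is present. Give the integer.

2

F0 = init (5 atoms)
F1 = F0 ∪ {marked(b), marked(c), marked(e), marked(f), near(b), near(c), near(e), near(f)}  (13 atoms)
F2 = F1 ∪ {linked(b), linked(c)}  (15 atoms)
goal ⊆ F2  ⇒  h_max = 2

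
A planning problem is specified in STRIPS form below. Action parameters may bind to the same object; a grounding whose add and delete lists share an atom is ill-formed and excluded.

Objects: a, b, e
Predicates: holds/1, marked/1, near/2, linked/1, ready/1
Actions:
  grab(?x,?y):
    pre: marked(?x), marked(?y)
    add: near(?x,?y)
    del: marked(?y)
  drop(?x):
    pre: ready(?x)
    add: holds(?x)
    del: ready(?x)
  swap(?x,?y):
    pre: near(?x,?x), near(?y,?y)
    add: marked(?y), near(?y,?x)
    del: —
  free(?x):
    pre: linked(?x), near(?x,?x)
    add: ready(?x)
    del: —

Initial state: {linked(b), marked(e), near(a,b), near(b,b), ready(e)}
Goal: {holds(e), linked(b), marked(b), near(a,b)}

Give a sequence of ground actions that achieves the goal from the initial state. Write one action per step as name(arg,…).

1. drop(e)  →  {holds(e), linked(b), marked(e), near(a,b), near(b,b)}
2. swap(b,b)  →  {holds(e), linked(b), marked(b), marked(e), near(a,b), near(b,b)}

drop(e); swap(b,b)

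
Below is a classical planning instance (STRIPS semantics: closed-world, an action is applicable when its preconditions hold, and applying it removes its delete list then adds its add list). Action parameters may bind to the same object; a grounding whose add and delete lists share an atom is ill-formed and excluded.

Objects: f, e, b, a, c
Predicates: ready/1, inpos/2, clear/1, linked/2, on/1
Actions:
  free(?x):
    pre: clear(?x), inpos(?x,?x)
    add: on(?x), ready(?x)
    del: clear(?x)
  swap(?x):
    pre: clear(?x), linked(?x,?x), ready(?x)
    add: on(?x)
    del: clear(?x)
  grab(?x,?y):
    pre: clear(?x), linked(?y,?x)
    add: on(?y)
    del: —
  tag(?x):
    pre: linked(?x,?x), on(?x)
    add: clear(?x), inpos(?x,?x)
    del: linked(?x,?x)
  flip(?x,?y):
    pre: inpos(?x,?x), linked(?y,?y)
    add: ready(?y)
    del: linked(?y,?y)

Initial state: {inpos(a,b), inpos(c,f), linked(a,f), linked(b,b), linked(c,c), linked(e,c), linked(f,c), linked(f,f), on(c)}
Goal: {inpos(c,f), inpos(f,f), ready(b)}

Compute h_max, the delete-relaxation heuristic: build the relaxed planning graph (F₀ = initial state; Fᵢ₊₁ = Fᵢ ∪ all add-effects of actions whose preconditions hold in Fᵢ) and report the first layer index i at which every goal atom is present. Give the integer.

3

F0 = init (9 atoms)
F1 = F0 ∪ {clear(c), inpos(c,c)}  (11 atoms)
F2 = F1 ∪ {on(e), on(f), ready(b), ready(c), ready(f)}  (16 atoms)
F3 = F2 ∪ {clear(f), inpos(f,f)}  (18 atoms)
goal ⊆ F3  ⇒  h_max = 3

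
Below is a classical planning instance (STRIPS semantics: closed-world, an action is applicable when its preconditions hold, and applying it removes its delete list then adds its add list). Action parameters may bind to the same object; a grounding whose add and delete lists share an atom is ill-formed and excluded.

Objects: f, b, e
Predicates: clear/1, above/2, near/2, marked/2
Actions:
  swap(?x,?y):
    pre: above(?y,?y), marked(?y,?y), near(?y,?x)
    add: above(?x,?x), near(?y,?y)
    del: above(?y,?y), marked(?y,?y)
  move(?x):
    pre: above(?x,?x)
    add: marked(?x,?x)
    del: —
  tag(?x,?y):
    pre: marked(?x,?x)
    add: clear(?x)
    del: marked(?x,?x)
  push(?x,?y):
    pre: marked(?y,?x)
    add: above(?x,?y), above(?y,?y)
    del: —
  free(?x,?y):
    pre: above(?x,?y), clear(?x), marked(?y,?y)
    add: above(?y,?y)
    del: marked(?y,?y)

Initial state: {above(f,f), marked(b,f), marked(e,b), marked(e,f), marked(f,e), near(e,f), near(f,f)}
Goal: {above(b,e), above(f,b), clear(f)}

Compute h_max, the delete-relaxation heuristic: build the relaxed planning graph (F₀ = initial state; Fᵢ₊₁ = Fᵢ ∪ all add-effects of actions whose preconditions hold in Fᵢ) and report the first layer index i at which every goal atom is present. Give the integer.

2

F0 = init (7 atoms)
F1 = F0 ∪ {above(b,b), above(b,e), above(e,e), above(e,f), above(f,b), above(f,e), marked(f,f)}  (14 atoms)
F2 = F1 ∪ {clear(f), marked(b,b), marked(e,e)}  (17 atoms)
goal ⊆ F2  ⇒  h_max = 2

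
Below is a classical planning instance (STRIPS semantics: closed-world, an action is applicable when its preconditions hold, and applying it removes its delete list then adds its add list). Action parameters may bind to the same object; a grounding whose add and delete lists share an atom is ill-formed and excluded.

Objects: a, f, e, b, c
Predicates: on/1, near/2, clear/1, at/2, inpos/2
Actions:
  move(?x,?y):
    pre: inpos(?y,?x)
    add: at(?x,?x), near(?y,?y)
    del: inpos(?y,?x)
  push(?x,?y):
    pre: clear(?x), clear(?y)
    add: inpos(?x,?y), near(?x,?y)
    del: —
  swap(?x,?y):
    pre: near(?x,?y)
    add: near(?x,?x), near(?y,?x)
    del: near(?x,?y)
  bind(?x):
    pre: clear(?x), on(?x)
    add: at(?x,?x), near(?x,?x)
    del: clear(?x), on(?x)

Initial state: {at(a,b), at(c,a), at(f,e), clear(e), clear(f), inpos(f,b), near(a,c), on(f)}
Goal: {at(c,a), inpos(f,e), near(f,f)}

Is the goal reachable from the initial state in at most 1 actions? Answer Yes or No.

1. move(b,f)  →  {at(a,b), at(b,b), at(c,a), at(f,e), clear(e), clear(f), near(a,c), near(f,f), on(f)}
2. push(f,e)  →  {at(a,b), at(b,b), at(c,a), at(f,e), clear(e), clear(f), inpos(f,e), near(a,c), near(f,e), near(f,f), on(f)}
optimal plan length = 2; 2 > 1

No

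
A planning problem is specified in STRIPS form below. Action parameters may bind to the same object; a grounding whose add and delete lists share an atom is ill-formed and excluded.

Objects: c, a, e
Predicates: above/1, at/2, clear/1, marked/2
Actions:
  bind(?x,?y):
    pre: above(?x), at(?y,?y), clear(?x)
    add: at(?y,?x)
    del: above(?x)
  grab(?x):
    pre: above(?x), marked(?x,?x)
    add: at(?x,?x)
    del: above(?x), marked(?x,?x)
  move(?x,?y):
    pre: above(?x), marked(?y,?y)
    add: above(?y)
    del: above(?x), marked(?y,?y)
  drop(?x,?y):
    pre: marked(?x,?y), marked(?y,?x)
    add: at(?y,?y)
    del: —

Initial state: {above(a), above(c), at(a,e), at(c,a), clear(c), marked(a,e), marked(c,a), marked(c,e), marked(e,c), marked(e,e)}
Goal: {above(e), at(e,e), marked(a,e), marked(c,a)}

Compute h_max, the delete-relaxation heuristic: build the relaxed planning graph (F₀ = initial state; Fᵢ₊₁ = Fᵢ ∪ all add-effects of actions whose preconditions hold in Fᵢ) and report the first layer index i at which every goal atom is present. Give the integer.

F0 = init (10 atoms)
F1 = F0 ∪ {above(e), at(c,c), at(e,e)}  (13 atoms)
goal ⊆ F1  ⇒  h_max = 1

1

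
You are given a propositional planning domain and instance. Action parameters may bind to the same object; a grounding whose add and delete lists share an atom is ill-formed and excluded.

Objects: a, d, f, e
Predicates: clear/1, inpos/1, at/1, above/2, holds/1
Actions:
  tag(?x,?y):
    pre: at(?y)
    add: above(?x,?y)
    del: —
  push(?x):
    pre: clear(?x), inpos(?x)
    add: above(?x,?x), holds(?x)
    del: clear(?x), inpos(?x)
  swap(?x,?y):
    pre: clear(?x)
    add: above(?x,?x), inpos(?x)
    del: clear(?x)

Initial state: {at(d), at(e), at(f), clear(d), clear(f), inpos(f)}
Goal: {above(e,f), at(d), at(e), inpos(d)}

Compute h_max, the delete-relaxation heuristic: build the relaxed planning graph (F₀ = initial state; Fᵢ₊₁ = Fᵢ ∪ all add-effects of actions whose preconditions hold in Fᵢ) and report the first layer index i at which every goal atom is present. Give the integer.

1

F0 = init (6 atoms)
F1 = F0 ∪ {above(a,d), above(a,e), above(a,f), above(d,d), above(d,e), above(d,f), above(e,d), above(e,e), above(e,f), above(f,d), above(f,e), above(f,f), holds(f), inpos(d)}  (20 atoms)
goal ⊆ F1  ⇒  h_max = 1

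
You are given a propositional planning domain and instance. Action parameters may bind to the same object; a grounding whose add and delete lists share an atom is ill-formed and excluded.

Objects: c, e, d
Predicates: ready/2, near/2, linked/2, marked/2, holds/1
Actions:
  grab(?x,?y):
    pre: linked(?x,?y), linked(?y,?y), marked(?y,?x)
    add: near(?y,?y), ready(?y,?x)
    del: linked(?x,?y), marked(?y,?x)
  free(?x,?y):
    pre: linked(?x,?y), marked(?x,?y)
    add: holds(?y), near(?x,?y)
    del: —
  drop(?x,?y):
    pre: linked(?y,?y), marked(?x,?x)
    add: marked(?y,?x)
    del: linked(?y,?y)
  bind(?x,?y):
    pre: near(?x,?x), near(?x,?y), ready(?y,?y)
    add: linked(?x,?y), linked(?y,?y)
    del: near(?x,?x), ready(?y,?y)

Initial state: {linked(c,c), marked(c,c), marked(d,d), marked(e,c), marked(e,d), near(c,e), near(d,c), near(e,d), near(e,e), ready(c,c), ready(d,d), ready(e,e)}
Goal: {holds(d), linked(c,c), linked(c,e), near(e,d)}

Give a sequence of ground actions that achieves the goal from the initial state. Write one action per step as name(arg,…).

1. free(c,c)  →  {holds(c), linked(c,c), marked(c,c), marked(d,d), marked(e,c), marked(e,d), near(c,c), near(c,e), near(d,c), near(e,d), near(e,e), ready(c,c), ready(d,d), ready(e,e)}
2. bind(c,e)  →  {holds(c), linked(c,c), linked(c,e), linked(e,e), marked(c,c), marked(d,d), marked(e,c), marked(e,d), near(c,e), near(d,c), near(e,d), near(e,e), ready(c,c), ready(d,d)}
3. bind(e,d)  →  {holds(c), linked(c,c), linked(c,e), linked(d,d), linked(e,d), linked(e,e), marked(c,c), marked(d,d), marked(e,c), marked(e,d), near(c,e), near(d,c), near(e,d), ready(c,c)}
4. free(e,d)  →  {holds(c), holds(d), linked(c,c), linked(c,e), linked(d,d), linked(e,d), linked(e,e), marked(c,c), marked(d,d), marked(e,c), marked(e,d), near(c,e), near(d,c), near(e,d), ready(c,c)}

free(c,c); bind(c,e); bind(e,d); free(e,d)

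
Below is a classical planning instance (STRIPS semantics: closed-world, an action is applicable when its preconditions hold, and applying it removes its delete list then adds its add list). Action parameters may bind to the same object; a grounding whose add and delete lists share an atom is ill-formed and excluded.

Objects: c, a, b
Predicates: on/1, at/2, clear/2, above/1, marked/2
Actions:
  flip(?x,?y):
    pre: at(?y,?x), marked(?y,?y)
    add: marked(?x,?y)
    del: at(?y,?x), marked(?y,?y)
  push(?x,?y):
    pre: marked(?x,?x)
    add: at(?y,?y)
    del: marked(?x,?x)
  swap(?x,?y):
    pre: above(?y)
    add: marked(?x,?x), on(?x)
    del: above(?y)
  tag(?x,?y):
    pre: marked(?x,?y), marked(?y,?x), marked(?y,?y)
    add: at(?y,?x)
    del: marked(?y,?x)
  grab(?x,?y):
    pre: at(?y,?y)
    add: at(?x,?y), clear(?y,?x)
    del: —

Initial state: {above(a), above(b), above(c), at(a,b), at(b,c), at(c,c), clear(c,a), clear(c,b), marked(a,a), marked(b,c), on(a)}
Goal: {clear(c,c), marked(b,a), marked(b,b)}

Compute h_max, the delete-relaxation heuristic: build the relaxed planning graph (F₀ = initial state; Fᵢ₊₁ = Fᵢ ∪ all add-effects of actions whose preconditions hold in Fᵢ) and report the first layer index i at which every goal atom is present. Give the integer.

F0 = init (11 atoms)
F1 = F0 ∪ {at(a,a), at(a,c), at(b,b), clear(c,c), marked(b,a), marked(b,b), marked(c,c), on(b), on(c)}  (20 atoms)
goal ⊆ F1  ⇒  h_max = 1

1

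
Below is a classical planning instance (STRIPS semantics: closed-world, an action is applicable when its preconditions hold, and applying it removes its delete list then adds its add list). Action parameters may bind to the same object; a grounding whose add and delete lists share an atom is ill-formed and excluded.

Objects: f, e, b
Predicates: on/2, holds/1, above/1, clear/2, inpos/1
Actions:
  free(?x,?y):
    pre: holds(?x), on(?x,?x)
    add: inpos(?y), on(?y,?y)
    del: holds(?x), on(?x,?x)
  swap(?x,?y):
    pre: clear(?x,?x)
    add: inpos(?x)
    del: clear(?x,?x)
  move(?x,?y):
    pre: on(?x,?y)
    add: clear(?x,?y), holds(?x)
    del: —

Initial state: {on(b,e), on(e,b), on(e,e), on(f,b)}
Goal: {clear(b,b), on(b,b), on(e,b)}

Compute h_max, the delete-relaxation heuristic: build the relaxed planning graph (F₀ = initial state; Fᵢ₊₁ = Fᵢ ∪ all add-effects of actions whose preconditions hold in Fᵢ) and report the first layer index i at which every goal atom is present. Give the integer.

3

F0 = init (4 atoms)
F1 = F0 ∪ {clear(b,e), clear(e,b), clear(e,e), clear(f,b), holds(b), holds(e), holds(f)}  (11 atoms)
F2 = F1 ∪ {inpos(b), inpos(e), inpos(f), on(b,b), on(f,f)}  (16 atoms)
F3 = F2 ∪ {clear(b,b), clear(f,f)}  (18 atoms)
goal ⊆ F3  ⇒  h_max = 3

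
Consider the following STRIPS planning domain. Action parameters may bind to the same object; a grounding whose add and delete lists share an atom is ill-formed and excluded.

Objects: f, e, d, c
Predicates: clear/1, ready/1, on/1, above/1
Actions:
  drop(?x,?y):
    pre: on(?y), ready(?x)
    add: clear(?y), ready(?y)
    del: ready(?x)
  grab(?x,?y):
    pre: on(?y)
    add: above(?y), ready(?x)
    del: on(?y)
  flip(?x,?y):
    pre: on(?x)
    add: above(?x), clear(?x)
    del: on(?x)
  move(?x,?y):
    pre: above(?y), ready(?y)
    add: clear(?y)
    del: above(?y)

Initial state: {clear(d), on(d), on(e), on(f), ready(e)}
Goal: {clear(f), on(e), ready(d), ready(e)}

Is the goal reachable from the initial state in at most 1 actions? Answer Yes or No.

1. grab(d,d)  →  {above(d), clear(d), on(e), on(f), ready(d), ready(e)}
2. flip(f,f)  →  {above(d), above(f), clear(d), clear(f), on(e), ready(d), ready(e)}
optimal plan length = 2; 2 > 1

No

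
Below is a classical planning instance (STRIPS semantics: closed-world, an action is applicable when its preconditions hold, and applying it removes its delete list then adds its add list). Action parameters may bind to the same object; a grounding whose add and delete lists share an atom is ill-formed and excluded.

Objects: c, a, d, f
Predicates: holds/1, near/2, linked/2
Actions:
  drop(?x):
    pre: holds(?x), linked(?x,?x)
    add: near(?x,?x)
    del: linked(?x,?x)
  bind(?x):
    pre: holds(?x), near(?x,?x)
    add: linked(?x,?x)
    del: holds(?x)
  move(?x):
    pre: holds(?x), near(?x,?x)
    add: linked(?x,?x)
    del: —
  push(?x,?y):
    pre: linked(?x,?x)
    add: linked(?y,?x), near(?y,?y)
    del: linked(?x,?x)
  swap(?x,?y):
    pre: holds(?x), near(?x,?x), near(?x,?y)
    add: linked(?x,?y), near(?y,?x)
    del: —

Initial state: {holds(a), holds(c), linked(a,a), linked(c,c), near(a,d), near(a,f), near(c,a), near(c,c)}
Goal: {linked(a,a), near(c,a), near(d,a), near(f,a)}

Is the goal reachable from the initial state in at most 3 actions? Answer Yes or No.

1. push(c,a)  →  {holds(a), holds(c), linked(a,a), linked(a,c), near(a,a), near(a,d), near(a,f), near(c,a), near(c,c)}
2. swap(a,d)  →  {holds(a), holds(c), linked(a,a), linked(a,c), linked(a,d), near(a,a), near(a,d), near(a,f), near(c,a), near(c,c), near(d,a)}
3. swap(a,f)  →  {holds(a), holds(c), linked(a,a), linked(a,c), linked(a,d), linked(a,f), near(a,a), near(a,d), near(a,f), near(c,a), near(c,c), near(d,a), near(f,a)}
optimal plan length = 3; 3 ≤ 3

Yes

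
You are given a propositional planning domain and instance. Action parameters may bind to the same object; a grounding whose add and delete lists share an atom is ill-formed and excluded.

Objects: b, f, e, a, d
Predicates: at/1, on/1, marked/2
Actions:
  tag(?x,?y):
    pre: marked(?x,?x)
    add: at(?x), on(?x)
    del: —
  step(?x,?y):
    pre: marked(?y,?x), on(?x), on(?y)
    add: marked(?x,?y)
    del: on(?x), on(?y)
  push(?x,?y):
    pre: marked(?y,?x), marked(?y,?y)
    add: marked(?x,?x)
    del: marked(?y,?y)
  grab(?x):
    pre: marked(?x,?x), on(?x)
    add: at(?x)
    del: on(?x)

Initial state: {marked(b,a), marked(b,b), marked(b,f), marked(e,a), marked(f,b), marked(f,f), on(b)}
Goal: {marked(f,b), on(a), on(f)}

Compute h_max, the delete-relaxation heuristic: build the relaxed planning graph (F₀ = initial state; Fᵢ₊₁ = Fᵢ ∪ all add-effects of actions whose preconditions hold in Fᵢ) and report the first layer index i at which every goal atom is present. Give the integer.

2

F0 = init (7 atoms)
F1 = F0 ∪ {at(b), at(f), marked(a,a), on(f)}  (11 atoms)
F2 = F1 ∪ {at(a), on(a)}  (13 atoms)
goal ⊆ F2  ⇒  h_max = 2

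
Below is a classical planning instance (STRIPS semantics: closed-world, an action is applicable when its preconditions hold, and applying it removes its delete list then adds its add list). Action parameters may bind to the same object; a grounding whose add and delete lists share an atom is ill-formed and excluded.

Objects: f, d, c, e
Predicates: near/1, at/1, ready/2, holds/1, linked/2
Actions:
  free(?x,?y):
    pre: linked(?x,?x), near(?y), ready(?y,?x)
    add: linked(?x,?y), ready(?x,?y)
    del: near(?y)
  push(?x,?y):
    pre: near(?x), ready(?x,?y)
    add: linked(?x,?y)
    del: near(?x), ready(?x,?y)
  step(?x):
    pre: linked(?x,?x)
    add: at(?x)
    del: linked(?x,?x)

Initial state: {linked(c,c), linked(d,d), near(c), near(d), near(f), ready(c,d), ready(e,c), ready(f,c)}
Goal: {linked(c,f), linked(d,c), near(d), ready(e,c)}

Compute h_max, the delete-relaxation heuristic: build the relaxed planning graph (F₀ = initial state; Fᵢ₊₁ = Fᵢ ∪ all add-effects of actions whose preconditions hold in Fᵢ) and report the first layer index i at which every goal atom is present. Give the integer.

1

F0 = init (8 atoms)
F1 = F0 ∪ {at(c), at(d), linked(c,d), linked(c,f), linked(d,c), linked(f,c), ready(c,f), ready(d,c)}  (16 atoms)
goal ⊆ F1  ⇒  h_max = 1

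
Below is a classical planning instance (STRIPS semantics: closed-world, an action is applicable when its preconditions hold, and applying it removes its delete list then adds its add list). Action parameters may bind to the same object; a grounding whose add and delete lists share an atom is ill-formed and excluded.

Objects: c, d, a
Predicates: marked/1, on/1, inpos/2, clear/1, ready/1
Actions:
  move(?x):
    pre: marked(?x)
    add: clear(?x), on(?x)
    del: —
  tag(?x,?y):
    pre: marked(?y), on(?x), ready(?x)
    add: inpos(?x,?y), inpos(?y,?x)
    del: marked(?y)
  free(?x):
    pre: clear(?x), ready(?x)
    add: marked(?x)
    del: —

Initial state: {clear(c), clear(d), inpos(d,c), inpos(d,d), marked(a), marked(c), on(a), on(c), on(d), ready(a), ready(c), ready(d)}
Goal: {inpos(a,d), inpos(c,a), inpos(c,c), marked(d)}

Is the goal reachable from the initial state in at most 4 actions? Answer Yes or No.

1. tag(c,c)  →  {clear(c), clear(d), inpos(c,c), inpos(d,c), inpos(d,d), marked(a), on(a), on(c), on(d), ready(a), ready(c), ready(d)}
2. tag(c,a)  →  {clear(c), clear(d), inpos(a,c), inpos(c,a), inpos(c,c), inpos(d,c), inpos(d,d), on(a), on(c), on(d), ready(a), ready(c), ready(d)}
3. free(d)  →  {clear(c), clear(d), inpos(a,c), inpos(c,a), inpos(c,c), inpos(d,c), inpos(d,d), marked(d), on(a), on(c), on(d), ready(a), ready(c), ready(d)}
4. tag(a,d)  →  {clear(c), clear(d), inpos(a,c), inpos(a,d), inpos(c,a), inpos(c,c), inpos(d,a), inpos(d,c), inpos(d,d), on(a), on(c), on(d), ready(a), ready(c), ready(d)}
5. free(d)  →  {clear(c), clear(d), inpos(a,c), inpos(a,d), inpos(c,a), inpos(c,c), inpos(d,a), inpos(d,c), inpos(d,d), marked(d), on(a), on(c), on(d), ready(a), ready(c), ready(d)}
optimal plan length = 5; 5 > 4

No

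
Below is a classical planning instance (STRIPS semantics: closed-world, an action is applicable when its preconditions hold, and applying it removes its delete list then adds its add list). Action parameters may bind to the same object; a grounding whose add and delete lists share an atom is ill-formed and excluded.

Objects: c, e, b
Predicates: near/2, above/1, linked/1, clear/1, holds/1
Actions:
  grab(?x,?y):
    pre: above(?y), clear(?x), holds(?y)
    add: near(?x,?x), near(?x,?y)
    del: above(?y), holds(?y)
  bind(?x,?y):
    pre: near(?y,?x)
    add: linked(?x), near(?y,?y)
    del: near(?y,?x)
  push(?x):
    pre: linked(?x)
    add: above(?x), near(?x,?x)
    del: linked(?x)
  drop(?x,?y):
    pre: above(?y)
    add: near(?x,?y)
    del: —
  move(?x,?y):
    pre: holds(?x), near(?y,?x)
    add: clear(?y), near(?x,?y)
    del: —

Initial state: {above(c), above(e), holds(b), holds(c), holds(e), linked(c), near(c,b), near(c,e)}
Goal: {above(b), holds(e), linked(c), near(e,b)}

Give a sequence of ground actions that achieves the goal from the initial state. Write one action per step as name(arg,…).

1. bind(b,c)  →  {above(c), above(e), holds(b), holds(c), holds(e), linked(b), linked(c), near(c,c), near(c,e)}
2. push(b)  →  {above(b), above(c), above(e), holds(b), holds(c), holds(e), linked(c), near(b,b), near(c,c), near(c,e)}
3. drop(e,b)  →  {above(b), above(c), above(e), holds(b), holds(c), holds(e), linked(c), near(b,b), near(c,c), near(c,e), near(e,b)}

bind(b,c); push(b); drop(e,b)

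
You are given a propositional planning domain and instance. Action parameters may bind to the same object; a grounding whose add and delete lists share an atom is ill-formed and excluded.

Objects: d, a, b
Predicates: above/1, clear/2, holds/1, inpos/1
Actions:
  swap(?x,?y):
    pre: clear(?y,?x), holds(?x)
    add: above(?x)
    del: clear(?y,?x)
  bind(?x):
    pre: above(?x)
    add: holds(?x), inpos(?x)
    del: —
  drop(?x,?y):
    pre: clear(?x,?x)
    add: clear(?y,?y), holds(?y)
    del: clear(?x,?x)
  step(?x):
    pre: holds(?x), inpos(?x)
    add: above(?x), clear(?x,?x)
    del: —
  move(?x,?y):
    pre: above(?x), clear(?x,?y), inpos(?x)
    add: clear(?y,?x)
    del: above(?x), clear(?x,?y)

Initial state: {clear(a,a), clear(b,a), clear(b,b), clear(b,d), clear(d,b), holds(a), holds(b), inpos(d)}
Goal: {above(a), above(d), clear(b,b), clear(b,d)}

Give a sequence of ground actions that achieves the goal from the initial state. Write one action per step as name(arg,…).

1. swap(a,b)  →  {above(a), clear(a,a), clear(b,b), clear(b,d), clear(d,b), holds(a), holds(b), inpos(d)}
2. drop(a,d)  →  {above(a), clear(b,b), clear(b,d), clear(d,b), clear(d,d), holds(a), holds(b), holds(d), inpos(d)}
3. swap(d,d)  →  {above(a), above(d), clear(b,b), clear(b,d), clear(d,b), holds(a), holds(b), holds(d), inpos(d)}

swap(a,b); drop(a,d); swap(d,d)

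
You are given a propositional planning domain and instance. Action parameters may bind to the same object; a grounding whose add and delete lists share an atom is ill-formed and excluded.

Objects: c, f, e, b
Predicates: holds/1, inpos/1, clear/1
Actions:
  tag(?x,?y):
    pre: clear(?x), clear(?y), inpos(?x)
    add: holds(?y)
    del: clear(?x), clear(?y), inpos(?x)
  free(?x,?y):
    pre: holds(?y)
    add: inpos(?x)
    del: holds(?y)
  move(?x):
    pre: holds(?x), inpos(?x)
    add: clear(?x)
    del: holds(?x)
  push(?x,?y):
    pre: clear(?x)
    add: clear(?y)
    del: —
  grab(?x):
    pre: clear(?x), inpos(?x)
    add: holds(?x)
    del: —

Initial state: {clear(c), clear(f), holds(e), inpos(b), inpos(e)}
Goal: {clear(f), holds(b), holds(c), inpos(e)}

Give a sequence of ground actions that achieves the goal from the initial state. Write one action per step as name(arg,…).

push(c,b); grab(b); tag(b,c)

1. push(c,b)  →  {clear(b), clear(c), clear(f), holds(e), inpos(b), inpos(e)}
2. grab(b)  →  {clear(b), clear(c), clear(f), holds(b), holds(e), inpos(b), inpos(e)}
3. tag(b,c)  →  {clear(f), holds(b), holds(c), holds(e), inpos(e)}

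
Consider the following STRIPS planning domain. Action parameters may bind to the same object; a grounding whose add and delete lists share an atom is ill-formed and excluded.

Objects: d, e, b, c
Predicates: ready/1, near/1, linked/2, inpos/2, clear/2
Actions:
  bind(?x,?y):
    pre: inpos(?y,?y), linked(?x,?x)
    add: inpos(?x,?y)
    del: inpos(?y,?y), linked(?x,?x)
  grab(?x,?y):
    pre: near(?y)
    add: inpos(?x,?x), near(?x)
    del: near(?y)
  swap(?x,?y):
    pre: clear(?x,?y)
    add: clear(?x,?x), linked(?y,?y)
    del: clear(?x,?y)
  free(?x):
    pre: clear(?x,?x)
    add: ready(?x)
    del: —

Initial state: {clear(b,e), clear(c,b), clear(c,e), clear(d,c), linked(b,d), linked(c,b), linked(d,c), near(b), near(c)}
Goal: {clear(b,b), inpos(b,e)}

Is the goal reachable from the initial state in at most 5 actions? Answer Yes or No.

1. grab(e,b)  →  {clear(b,e), clear(c,b), clear(c,e), clear(d,c), inpos(e,e), linked(b,d), linked(c,b), linked(d,c), near(c), near(e)}
2. swap(b,e)  →  {clear(b,b), clear(c,b), clear(c,e), clear(d,c), inpos(e,e), linked(b,d), linked(c,b), linked(d,c), linked(e,e), near(c), near(e)}
3. swap(c,b)  →  {clear(b,b), clear(c,c), clear(c,e), clear(d,c), inpos(e,e), linked(b,b), linked(b,d), linked(c,b), linked(d,c), linked(e,e), near(c), near(e)}
4. bind(b,e)  →  {clear(b,b), clear(c,c), clear(c,e), clear(d,c), inpos(b,e), linked(b,d), linked(c,b), linked(d,c), linked(e,e), near(c), near(e)}
optimal plan length = 4; 4 ≤ 5

Yes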